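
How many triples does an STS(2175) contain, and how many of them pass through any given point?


An STS(v) is a 2-(v, 3, 1) BIBD: block size k = 3, λ = 1.
Replication: r(k − 1) = λ(v − 1) ⇒ r·2 = 2175 − 1 = 2174 ⇒ r = 1087.
Block count: bk = vr ⇒ b·3 = 2175·1087 = 2364225 ⇒ b = 788075.

r = 1087, b = 788075.


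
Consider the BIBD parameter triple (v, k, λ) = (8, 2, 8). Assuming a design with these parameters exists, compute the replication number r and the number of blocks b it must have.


Any 2-(v, k, λ) BIBD satisfies two necessary conditions:
  (i)  Each point sits in r blocks, and counting incidences through any fixed point gives r(k − 1) = λ(v − 1), so r = λ(v − 1)/(k − 1).
  (ii) Total incidences bk = vr, so b = vr/k.
Step 1: r = λ(v − 1)/(k − 1) = 8·(8 − 1)/(2 − 1) = 8·7/1 = 56/1 = 56.
Step 2: b = vr/k = 8·56/2 = 448/2 = 224.
Check integrality: r = 56 ∈ Z ✓, b = 224 ∈ Z ✓.
(These identities are necessary conditions: they determine r and b for any design with these parameters, but do not by themselves prove that one exists.)

r = 56, b = 224.


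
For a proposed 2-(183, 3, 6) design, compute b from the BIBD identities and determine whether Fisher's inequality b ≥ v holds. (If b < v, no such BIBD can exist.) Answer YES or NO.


r = λ(v − 1)/(k − 1) = 6·182/2 = 546.
b = vr/k = 183·546/3 = 33306.
Fisher's inequality: b ≥ v ⇔ 33306 ≥ 183? YES.

YES


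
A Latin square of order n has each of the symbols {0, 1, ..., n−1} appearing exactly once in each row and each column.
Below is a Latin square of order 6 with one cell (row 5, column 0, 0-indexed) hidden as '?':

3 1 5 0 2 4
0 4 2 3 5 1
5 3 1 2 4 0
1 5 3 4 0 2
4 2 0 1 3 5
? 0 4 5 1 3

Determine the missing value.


Row 5 contains symbols [0, 1, 3, 4, 5] — missing [2].
Column 0 contains symbols [0, 1, 3, 4, 5] — missing [2].
The missing symbol must appear in both missing sets; intersection = [2].
Therefore the hidden value is 2.

Missing value = 2.


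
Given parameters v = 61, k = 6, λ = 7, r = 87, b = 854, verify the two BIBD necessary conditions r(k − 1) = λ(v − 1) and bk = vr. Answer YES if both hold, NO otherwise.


Condition (i): r(k − 1) = 87·5 = 435; λ(v − 1) = 7·60 = 420. Match? NO.
Condition (ii): bk = 854·6 = 5124; vr = 61·87 = 5307. Match? NO.
Both conditions hold? NO.

NO


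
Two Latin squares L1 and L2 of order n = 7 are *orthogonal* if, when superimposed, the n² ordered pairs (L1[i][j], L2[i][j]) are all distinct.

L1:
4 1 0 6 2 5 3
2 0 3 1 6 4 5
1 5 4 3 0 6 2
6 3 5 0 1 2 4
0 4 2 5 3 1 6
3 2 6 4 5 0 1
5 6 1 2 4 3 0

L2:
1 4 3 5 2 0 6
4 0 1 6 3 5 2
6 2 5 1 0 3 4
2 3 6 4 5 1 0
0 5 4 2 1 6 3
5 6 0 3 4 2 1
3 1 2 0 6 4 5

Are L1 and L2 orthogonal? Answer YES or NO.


Form the n² = 49 superimposed pairs (L1[i][j], L2[i][j]), row by row (rows and columns indexed from 0):
row 0: (4,1) (1,4) (0,3) (6,5) (2,2) (5,0) (3,6)
row 1: (2,4) (0,0) (3,1) (1,6) (6,3) (4,5) (5,2)
row 2: (1,6) (5,2) (4,5) (3,1) (0,0) (6,3) (2,4)
row 3: (6,2) (3,3) (5,6) (0,4) (1,5) (2,1) (4,0)
row 4: (0,0) (4,5) (2,4) (5,2) (3,1) (1,6) (6,3)
row 5: (3,5) (2,6) (6,0) (4,3) (5,4) (0,2) (1,1)
row 6: (5,3) (6,1) (1,2) (2,0) (4,6) (3,4) (0,5)
Orthogonality requires all 49 pairs distinct.
But the pair (1,6) repeats: cell (1,3) has L1 = 1, L2 = 6, and cell (2,0) has L1 = 1, L2 = 6.
A repeated pair means some other pair never occurs (only 35 distinct pairs out of 49), so the squares are not orthogonal.
Conclusion: NO.

NO


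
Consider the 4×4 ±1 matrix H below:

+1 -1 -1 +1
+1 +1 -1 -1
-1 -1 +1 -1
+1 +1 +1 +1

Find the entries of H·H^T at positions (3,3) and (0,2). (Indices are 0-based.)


Row 0 of H: [1, -1, -1, 1].
Row 2 of H: [-1, -1, 1, -1].
Row 3 of H: [1, 1, 1, 1].
(H·H^T)[3][3] = Σ_j H[3][j]·H[3][j] = (1)² + (1)² + (1)² + (1)² = 1 + 1 + 1 + 1 = 4.
(H·H^T)[0][2] = Σ_j H[0][j]·H[2][j] = (1)·(-1) + (-1)·(-1) + (-1)·(1) + (1)·(-1) = -1 + 1 + -1 + -1 = -2.
Rows 0 and 2 are not orthogonal (dot product = -2 ≠ 0), so H is not a Hadamard matrix.

(3,3) entry = 4; (0,2) entry = -2.


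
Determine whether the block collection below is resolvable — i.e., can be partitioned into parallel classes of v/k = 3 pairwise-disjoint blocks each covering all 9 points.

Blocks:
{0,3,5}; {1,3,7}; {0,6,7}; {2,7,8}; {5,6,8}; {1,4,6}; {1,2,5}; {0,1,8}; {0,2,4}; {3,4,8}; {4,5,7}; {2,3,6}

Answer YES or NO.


v = 9, block size k = 3, number of blocks = 12.
For resolvability, blocks must partition into parallel classes of size v/k = 3.
Total blocks must therefore be a multiple of 3: 12 = 3·4 + 0 ⇒ divisible ✓.
Greedy packing gives 4 candidate class(es). Each should be a full parallel class (size 3, covers all 9 points).
  Class 1 (3 blocks): {0,3,5}; {2,7,8}; {1,4,6}. Points covered: [0, 1, 2, 3, 4, 5, 6, 7, 8].
  Class 2 (3 blocks): {1,3,7}; {5,6,8}; {0,2,4}. Points covered: [0, 1, 2, 3, 4, 5, 6, 7, 8].
  Class 3 (3 blocks): {0,6,7}; {1,2,5}; {3,4,8}. Points covered: [0, 1, 2, 3, 4, 5, 6, 7, 8].
  Class 4 (3 blocks): {0,1,8}; {4,5,7}; {2,3,6}. Points covered: [0, 1, 2, 3, 4, 5, 6, 7, 8].
All classes full (size 3)? YES. All classes cover every point? YES.
Resolvable? YES.

YES


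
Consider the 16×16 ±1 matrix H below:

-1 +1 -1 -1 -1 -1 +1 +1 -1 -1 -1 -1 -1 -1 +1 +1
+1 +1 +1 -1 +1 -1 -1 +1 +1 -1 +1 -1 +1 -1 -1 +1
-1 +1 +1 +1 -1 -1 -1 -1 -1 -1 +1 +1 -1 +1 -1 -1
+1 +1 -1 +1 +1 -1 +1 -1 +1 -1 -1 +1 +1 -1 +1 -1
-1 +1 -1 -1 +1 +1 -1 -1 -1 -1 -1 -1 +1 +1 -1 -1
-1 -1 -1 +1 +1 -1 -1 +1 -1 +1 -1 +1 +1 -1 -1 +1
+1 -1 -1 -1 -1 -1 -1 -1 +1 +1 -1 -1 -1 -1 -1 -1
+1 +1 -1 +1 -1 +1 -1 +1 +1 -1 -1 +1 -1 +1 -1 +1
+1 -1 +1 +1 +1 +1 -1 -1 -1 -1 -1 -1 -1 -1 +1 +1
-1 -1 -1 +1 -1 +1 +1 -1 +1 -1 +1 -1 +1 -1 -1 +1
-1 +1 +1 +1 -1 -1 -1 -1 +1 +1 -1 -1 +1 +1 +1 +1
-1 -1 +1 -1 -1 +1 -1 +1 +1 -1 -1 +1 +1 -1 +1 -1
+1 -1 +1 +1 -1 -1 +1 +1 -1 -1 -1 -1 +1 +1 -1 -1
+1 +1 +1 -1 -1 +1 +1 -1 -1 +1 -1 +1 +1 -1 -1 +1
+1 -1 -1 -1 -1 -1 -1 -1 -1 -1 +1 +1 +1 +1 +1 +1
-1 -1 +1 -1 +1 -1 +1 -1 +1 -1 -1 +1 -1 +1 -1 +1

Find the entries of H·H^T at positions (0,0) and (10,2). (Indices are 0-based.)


Row 0 of H: [-1, 1, -1, -1, -1, -1, 1, 1, -1, -1, -1, -1, -1, -1, 1, 1].
Row 2 of H: [-1, 1, 1, 1, -1, -1, -1, -1, -1, -1, 1, 1, -1, 1, -1, -1].
Row 10 of H: [-1, 1, 1, 1, -1, -1, -1, -1, 1, 1, -1, -1, 1, 1, 1, 1].
(H·H^T)[0][0] = Σ_j H[0][j]·H[0][j] = (-1)² + (1)² + (-1)² + (-1)² + (-1)² + (-1)² + (1)² + (1)² + (-1)² + (-1)² + (-1)² + (-1)² + (-1)² + (-1)² + (1)² + (1)² = 1 + 1 + 1 + 1 + 1 + 1 + 1 + 1 + 1 + 1 + 1 + 1 + 1 + 1 + 1 + 1 = 16.
(H·H^T)[10][2] = Σ_j H[10][j]·H[2][j] = (-1)·(-1) + (1)·(1) + (1)·(1) + (1)·(1) + (-1)·(-1) + (-1)·(-1) + (-1)·(-1) + (-1)·(-1) + (1)·(-1) + (1)·(-1) + (-1)·(1) + (-1)·(1) + (1)·(-1) + (1)·(1) + (1)·(-1) + (1)·(-1) = 1 + 1 + 1 + 1 + 1 + 1 + 1 + 1 + -1 + -1 + -1 + -1 + -1 + 1 + -1 + -1 = 2.
Rows 10 and 2 are not orthogonal (dot product = 2 ≠ 0), so H is not a Hadamard matrix.

(0,0) entry = 16; (10,2) entry = 2.


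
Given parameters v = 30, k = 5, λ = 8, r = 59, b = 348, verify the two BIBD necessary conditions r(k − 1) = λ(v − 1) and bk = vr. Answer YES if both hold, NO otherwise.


Condition (i): r(k − 1) = 59·4 = 236; λ(v − 1) = 8·29 = 232. Match? NO.
Condition (ii): bk = 348·5 = 1740; vr = 30·59 = 1770. Match? NO.
Both conditions hold? NO.

NO


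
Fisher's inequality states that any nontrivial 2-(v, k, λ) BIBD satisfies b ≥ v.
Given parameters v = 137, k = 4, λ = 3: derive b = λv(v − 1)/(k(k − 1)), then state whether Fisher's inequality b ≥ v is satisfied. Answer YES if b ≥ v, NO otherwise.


r = λ(v − 1)/(k − 1) = 3·136/3 = 136.
b = vr/k = 137·136/4 = 4658.
Fisher's inequality: b ≥ v ⇔ 4658 ≥ 137? YES.

YES


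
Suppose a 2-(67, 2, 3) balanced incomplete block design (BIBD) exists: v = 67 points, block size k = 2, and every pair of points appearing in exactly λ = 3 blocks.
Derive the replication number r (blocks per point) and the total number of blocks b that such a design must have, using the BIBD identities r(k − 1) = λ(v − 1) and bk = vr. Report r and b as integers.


Any 2-(v, k, λ) BIBD satisfies two necessary conditions:
  (i)  Each point sits in r blocks, and counting incidences through any fixed point gives r(k − 1) = λ(v − 1), so r = λ(v − 1)/(k − 1).
  (ii) Total incidences bk = vr, so b = vr/k.
Step 1: r = λ(v − 1)/(k − 1) = 3·(67 − 1)/(2 − 1) = 3·66/1 = 198/1 = 198.
Step 2: b = vr/k = 67·198/2 = 13266/2 = 6633.
Check integrality: r = 198 ∈ Z ✓, b = 6633 ∈ Z ✓.
(These identities are necessary conditions: they determine r and b for any design with these parameters, but do not by themselves prove that one exists.)

r = 198, b = 6633.


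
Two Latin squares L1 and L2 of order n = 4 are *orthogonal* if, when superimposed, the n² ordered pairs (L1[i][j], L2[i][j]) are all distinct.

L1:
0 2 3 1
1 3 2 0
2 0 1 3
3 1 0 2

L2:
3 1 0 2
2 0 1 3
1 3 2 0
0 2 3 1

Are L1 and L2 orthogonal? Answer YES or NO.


Form the n² = 16 superimposed pairs (L1[i][j], L2[i][j]), row by row (rows and columns indexed from 0):
row 0: (0,3) (2,1) (3,0) (1,2)
row 1: (1,2) (3,0) (2,1) (0,3)
row 2: (2,1) (0,3) (1,2) (3,0)
row 3: (3,0) (1,2) (0,3) (2,1)
Orthogonality requires all 16 pairs distinct.
But the pair (1,2) repeats: cell (0,3) has L1 = 1, L2 = 2, and cell (1,0) has L1 = 1, L2 = 2.
A repeated pair means some other pair never occurs (only 4 distinct pairs out of 16), so the squares are not orthogonal.
Conclusion: NO.

NO


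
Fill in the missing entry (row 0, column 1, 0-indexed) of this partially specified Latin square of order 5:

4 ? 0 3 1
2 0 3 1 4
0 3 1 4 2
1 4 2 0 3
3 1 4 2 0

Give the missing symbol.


Row 0 contains symbols [0, 1, 3, 4] — missing [2].
Column 1 contains symbols [0, 1, 3, 4] — missing [2].
The missing symbol must appear in both missing sets; intersection = [2].
Therefore the hidden value is 2.

Missing value = 2.


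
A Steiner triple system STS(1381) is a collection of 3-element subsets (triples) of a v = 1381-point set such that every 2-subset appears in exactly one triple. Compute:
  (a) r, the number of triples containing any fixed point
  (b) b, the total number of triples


An STS(v) is a 2-(v, 3, 1) BIBD: block size k = 3, λ = 1.
Replication: r(k − 1) = λ(v − 1) ⇒ r·2 = 1381 − 1 = 1380 ⇒ r = 690.
Block count: bk = vr ⇒ b·3 = 1381·690 = 952890 ⇒ b = 317630.
(Check via b = v(v − 1)/6 = 1381·1380/6 = 1905780/6 = 317630.)

r = 690, b = 317630.


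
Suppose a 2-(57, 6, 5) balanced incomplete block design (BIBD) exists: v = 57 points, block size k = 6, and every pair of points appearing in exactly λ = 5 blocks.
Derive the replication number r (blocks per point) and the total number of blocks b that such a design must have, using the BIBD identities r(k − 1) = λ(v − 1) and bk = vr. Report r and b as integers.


Any 2-(v, k, λ) BIBD satisfies two necessary conditions:
  (i)  Each point sits in r blocks, and counting incidences through any fixed point gives r(k − 1) = λ(v − 1), so r = λ(v − 1)/(k − 1).
  (ii) Total incidences bk = vr, so b = vr/k.
Step 1: r = λ(v − 1)/(k − 1) = 5·(57 − 1)/(6 − 1) = 5·56/5 = 280/5 = 56.
Step 2: b = vr/k = 57·56/6 = 3192/6 = 532.
Check integrality: r = 56 ∈ Z ✓, b = 532 ∈ Z ✓.
(These identities are necessary conditions: they determine r and b for any design with these parameters, but do not by themselves prove that one exists.)

r = 56, b = 532.


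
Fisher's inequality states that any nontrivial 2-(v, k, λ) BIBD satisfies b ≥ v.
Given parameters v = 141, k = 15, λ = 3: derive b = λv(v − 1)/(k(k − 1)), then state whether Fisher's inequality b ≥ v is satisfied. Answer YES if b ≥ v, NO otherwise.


r = λ(v − 1)/(k − 1) = 3·140/14 = 30.
b = vr/k = 141·30/15 = 282.
Fisher's inequality: b ≥ v ⇔ 282 ≥ 141? YES.

YES


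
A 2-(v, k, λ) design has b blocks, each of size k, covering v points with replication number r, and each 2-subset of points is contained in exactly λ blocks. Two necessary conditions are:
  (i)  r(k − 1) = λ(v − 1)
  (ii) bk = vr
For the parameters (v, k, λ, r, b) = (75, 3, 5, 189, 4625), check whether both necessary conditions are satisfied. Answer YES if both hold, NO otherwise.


Condition (i): r(k − 1) = 189·2 = 378; λ(v − 1) = 5·74 = 370. Match? NO.
Condition (ii): bk = 4625·3 = 13875; vr = 75·189 = 14175. Match? NO.
Both conditions hold? NO.

NO


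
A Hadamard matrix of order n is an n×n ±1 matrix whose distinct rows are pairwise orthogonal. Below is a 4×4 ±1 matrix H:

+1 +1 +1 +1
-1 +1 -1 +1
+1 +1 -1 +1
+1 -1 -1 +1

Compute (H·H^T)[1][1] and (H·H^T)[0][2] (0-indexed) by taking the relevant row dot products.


Row 0 of H: [1, 1, 1, 1].
Row 1 of H: [-1, 1, -1, 1].
Row 2 of H: [1, 1, -1, 1].
(H·H^T)[1][1] = Σ_j H[1][j]·H[1][j] = (-1)² + (1)² + (-1)² + (1)² = 1 + 1 + 1 + 1 = 4.
(H·H^T)[0][2] = Σ_j H[0][j]·H[2][j] = (1)·(1) + (1)·(1) + (1)·(-1) + (1)·(1) = 1 + 1 + -1 + 1 = 2.
Rows 0 and 2 are not orthogonal (dot product = 2 ≠ 0), so H is not a Hadamard matrix.

(1,1) entry = 4; (0,2) entry = 2.


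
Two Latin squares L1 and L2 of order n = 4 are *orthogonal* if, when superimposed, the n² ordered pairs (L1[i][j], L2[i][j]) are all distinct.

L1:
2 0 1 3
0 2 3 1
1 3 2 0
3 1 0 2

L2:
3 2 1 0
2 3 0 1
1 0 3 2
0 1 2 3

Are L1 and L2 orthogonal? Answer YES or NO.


Form the n² = 16 superimposed pairs (L1[i][j], L2[i][j]), row by row (rows and columns indexed from 0):
row 0: (2,3) (0,2) (1,1) (3,0)
row 1: (0,2) (2,3) (3,0) (1,1)
row 2: (1,1) (3,0) (2,3) (0,2)
row 3: (3,0) (1,1) (0,2) (2,3)
Orthogonality requires all 16 pairs distinct.
But the pair (0,2) repeats: cell (0,1) has L1 = 0, L2 = 2, and cell (1,0) has L1 = 0, L2 = 2.
A repeated pair means some other pair never occurs (only 4 distinct pairs out of 16), so the squares are not orthogonal.
Conclusion: NO.

NO


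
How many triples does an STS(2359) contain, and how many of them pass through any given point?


An STS(v) is a 2-(v, 3, 1) BIBD: block size k = 3, λ = 1.
Replication: r(k − 1) = λ(v − 1) ⇒ r·2 = 2359 − 1 = 2358 ⇒ r = 1179.
Block count: b = v(v − 1)/6 = 2359·2358/6 = 5562522/6 = 927087.

r = 1179, b = 927087.


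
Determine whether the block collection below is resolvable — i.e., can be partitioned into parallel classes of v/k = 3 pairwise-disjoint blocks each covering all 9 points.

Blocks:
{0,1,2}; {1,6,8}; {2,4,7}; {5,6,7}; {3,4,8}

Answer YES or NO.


v = 9, block size k = 3, number of blocks = 5.
For resolvability, blocks must partition into parallel classes of size v/k = 3.
Total blocks must therefore be a multiple of 3: 5 = 3·1 + 2 ⇒ not divisible ✗.
Resolvable? NO.

NO


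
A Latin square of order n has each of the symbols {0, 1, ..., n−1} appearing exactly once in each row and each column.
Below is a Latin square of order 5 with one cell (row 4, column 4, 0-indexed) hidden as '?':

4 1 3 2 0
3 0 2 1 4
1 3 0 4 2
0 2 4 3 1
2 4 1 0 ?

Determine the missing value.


Row 4 contains symbols [0, 1, 2, 4] — missing [3].
Column 4 contains symbols [0, 1, 2, 4] — missing [3].
The missing symbol must appear in both missing sets; intersection = [3].
Therefore the hidden value is 3.

Missing value = 3.


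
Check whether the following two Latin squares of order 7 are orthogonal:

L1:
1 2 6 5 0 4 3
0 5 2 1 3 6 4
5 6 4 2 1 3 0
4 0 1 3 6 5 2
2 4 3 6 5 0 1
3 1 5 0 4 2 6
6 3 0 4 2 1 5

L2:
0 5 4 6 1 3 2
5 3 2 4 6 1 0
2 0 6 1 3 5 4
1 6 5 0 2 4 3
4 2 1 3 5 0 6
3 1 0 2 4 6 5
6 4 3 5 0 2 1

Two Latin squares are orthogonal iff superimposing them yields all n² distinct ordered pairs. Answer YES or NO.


Form the n² = 49 superimposed pairs (L1[i][j], L2[i][j]), row by row (rows and columns indexed from 0):
row 0: (1,0) (2,5) (6,4) (5,6) (0,1) (4,3) (3,2)
row 1: (0,5) (5,3) (2,2) (1,4) (3,6) (6,1) (4,0)
row 2: (5,2) (6,0) (4,6) (2,1) (1,3) (3,5) (0,4)
row 3: (4,1) (0,6) (1,5) (3,0) (6,2) (5,4) (2,3)
row 4: (2,4) (4,2) (3,1) (6,3) (5,5) (0,0) (1,6)
row 5: (3,3) (1,1) (5,0) (0,2) (4,4) (2,6) (6,5)
row 6: (6,6) (3,4) (0,3) (4,5) (2,0) (1,2) (5,1)
Orthogonality requires all 49 pairs distinct.
Check by first coordinate: for each symbol s of L1, list the L2 entries in the n cells where L1 = s; they must all differ.
  L1 = 0: L2 entries (in reading order) 1, 5, 4, 6, 0, 2, 3 — all 7 distinct ✓
  L1 = 1: L2 entries (in reading order) 0, 4, 3, 5, 6, 1, 2 — all 7 distinct ✓
  L1 = 2: L2 entries (in reading order) 5, 2, 1, 3, 4, 6, 0 — all 7 distinct ✓
  L1 = 3: L2 entries (in reading order) 2, 6, 5, 0, 1, 3, 4 — all 7 distinct ✓
  L1 = 4: L2 entries (in reading order) 3, 0, 6, 1, 2, 4, 5 — all 7 distinct ✓
  L1 = 5: L2 entries (in reading order) 6, 3, 2, 4, 5, 0, 1 — all 7 distinct ✓
  L1 = 6: L2 entries (in reading order) 4, 1, 0, 2, 3, 5, 6 — all 7 distinct ✓
Every symbol of L1 meets every symbol of L2 exactly once, so all 49 pairs are distinct (49 of 49).
Conclusion: YES.

YES


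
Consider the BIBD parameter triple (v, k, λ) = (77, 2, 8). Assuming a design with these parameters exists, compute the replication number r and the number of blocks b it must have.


Any 2-(v, k, λ) BIBD satisfies two necessary conditions:
  (i)  Each point sits in r blocks, and counting incidences through any fixed point gives r(k − 1) = λ(v − 1), so r = λ(v − 1)/(k − 1).
  (ii) Total incidences bk = vr, so b = vr/k.
Step 1: r = λ(v − 1)/(k − 1) = 8·(77 − 1)/(2 − 1) = 8·76/1 = 608/1 = 608.
Step 2: b = vr/k = 77·608/2 = 46816/2 = 23408.
Check integrality: r = 608 ∈ Z ✓, b = 23408 ∈ Z ✓.
(These identities are necessary conditions: they determine r and b for any design with these parameters, but do not by themselves prove that one exists.)

r = 608, b = 23408.


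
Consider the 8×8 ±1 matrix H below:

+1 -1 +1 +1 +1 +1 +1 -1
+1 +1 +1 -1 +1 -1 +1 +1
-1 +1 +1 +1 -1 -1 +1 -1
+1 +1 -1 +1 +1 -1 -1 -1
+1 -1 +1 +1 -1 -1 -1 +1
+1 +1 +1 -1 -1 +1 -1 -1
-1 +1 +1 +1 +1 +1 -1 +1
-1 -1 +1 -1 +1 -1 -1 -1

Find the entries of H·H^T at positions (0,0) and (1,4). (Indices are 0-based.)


Row 0 of H: [1, -1, 1, 1, 1, 1, 1, -1].
Row 1 of H: [1, 1, 1, -1, 1, -1, 1, 1].
Row 4 of H: [1, -1, 1, 1, -1, -1, -1, 1].
(H·H^T)[0][0] = Σ_j H[0][j]·H[0][j] = (1)² + (-1)² + (1)² + (1)² + (1)² + (1)² + (1)² + (-1)² = 1 + 1 + 1 + 1 + 1 + 1 + 1 + 1 = 8.
(H·H^T)[1][4] = Σ_j H[1][j]·H[4][j] = (1)·(1) + (1)·(-1) + (1)·(1) + (-1)·(1) + (1)·(-1) + (-1)·(-1) + (1)·(-1) + (1)·(1) = 1 + -1 + 1 + -1 + -1 + 1 + -1 + 1 = 0.
So rows 1 and 4 are orthogonal; the diagonal entry equals n = 8.

(0,0) entry = 8; (1,4) entry = 0.


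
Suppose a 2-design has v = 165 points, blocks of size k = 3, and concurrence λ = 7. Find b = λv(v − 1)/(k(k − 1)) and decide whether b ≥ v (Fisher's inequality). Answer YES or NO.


b = λv(v − 1)/(k(k − 1)) = 7·165·164/(3·2) = 189420/6 = 31570.
Compare with v = 165: b ≥ v, so Fisher's inequality holds.

YES


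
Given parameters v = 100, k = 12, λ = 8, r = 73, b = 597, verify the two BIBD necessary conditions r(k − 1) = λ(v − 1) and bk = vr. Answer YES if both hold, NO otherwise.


Condition (i): r(k − 1) = 73·11 = 803; λ(v − 1) = 8·99 = 792. Match? NO.
Condition (ii): bk = 597·12 = 7164; vr = 100·73 = 7300. Match? NO.
Both conditions hold? NO.

NO


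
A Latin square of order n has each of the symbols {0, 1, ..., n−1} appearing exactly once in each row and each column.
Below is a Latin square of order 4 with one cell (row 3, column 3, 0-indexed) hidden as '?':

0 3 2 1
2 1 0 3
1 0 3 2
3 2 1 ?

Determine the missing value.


Row 3 contains symbols [1, 2, 3] — missing [0].
Column 3 contains symbols [1, 2, 3] — missing [0].
The missing symbol must appear in both missing sets; intersection = [0].
Therefore the hidden value is 0.

Missing value = 0.


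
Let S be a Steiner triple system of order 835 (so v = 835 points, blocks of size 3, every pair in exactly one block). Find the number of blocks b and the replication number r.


An STS(v) is a 2-(v, 3, 1) BIBD: block size k = 3, λ = 1.
Replication: r(k − 1) = λ(v − 1) ⇒ r·2 = 835 − 1 = 834 ⇒ r = 417.
Block count: bk = vr ⇒ b·3 = 835·417 = 348195 ⇒ b = 116065.
(Check via b = v(v − 1)/6 = 835·834/6 = 696390/6 = 116065.)

r = 417, b = 116065.


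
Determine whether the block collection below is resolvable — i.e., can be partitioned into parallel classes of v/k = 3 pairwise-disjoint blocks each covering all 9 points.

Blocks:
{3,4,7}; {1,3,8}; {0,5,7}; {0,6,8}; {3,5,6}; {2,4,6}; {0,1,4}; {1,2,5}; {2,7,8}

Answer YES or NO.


v = 9, block size k = 3, number of blocks = 9.
For resolvability, blocks must partition into parallel classes of size v/k = 3.
Total blocks must therefore be a multiple of 3: 9 = 3·3 + 0 ⇒ divisible ✓.
Greedy packing gives 3 candidate class(es). Each should be a full parallel class (size 3, covers all 9 points).
  Class 1 (3 blocks): {3,4,7}; {0,6,8}; {1,2,5}. Points covered: [0, 1, 2, 3, 4, 5, 6, 7, 8].
  Class 2 (3 blocks): {1,3,8}; {0,5,7}; {2,4,6}. Points covered: [0, 1, 2, 3, 4, 5, 6, 7, 8].
  Class 3 (3 blocks): {3,5,6}; {0,1,4}; {2,7,8}. Points covered: [0, 1, 2, 3, 4, 5, 6, 7, 8].
All classes full (size 3)? YES. All classes cover every point? YES.
Resolvable? YES.

YES


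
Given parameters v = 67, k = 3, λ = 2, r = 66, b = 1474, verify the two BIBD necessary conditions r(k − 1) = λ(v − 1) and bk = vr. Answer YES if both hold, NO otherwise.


Condition (i): r(k − 1) = 66·2 = 132; λ(v − 1) = 2·66 = 132. Match? YES.
Condition (ii): bk = 1474·3 = 4422; vr = 67·66 = 4422. Match? YES.
Both conditions hold? YES.

YES


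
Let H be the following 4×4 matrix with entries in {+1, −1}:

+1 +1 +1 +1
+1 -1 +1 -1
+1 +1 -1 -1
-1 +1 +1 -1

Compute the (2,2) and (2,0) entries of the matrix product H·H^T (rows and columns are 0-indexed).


Row 0 of H: [1, 1, 1, 1].
Row 2 of H: [1, 1, -1, -1].
(H·H^T)[2][2] = Σ_j H[2][j]·H[2][j] = (1)² + (1)² + (-1)² + (-1)² = 1 + 1 + 1 + 1 = 4.
(H·H^T)[2][0] = Σ_j H[2][j]·H[0][j] = (1)·(1) + (1)·(1) + (-1)·(1) + (-1)·(1) = 1 + 1 + -1 + -1 = 0.
So rows 2 and 0 are orthogonal; the diagonal entry equals n = 4.

(2,2) entry = 4; (2,0) entry = 0.


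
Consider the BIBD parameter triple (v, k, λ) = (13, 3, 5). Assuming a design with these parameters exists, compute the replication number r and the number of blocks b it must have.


Any 2-(v, k, λ) BIBD satisfies two necessary conditions:
  (i)  Each point sits in r blocks, and counting incidences through any fixed point gives r(k − 1) = λ(v − 1), so r = λ(v − 1)/(k − 1).
  (ii) Total incidences bk = vr, so b = vr/k.
Step 1: r = λ(v − 1)/(k − 1) = 5·(13 − 1)/(3 − 1) = 5·12/2 = 60/2 = 30.
Step 2: b = vr/k = 13·30/3 = 390/3 = 130.
Check integrality: r = 30 ∈ Z ✓, b = 130 ∈ Z ✓.
(These identities are necessary conditions: they determine r and b for any design with these parameters, but do not by themselves prove that one exists.)

r = 30, b = 130.


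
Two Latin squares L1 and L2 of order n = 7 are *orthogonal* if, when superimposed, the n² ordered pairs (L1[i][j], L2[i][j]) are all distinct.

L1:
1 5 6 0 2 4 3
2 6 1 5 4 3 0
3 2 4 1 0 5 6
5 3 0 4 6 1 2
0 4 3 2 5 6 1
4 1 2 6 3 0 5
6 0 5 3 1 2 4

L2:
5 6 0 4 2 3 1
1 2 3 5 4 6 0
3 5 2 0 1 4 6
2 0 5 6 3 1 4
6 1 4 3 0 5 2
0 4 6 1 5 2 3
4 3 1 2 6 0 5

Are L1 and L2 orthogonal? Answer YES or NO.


Form the n² = 49 superimposed pairs (L1[i][j], L2[i][j]), row by row (rows and columns indexed from 0):
row 0: (1,5) (5,6) (6,0) (0,4) (2,2) (4,3) (3,1)
row 1: (2,1) (6,2) (1,3) (5,5) (4,4) (3,6) (0,0)
row 2: (3,3) (2,5) (4,2) (1,0) (0,1) (5,4) (6,6)
row 3: (5,2) (3,0) (0,5) (4,6) (6,3) (1,1) (2,4)
row 4: (0,6) (4,1) (3,4) (2,3) (5,0) (6,5) (1,2)
row 5: (4,0) (1,4) (2,6) (6,1) (3,5) (0,2) (5,3)
row 6: (6,4) (0,3) (5,1) (3,2) (1,6) (2,0) (4,5)
Orthogonality requires all 49 pairs distinct.
Check by first coordinate: for each symbol s of L1, list the L2 entries in the n cells where L1 = s; they must all differ.
  L1 = 0: L2 entries (in reading order) 4, 0, 1, 5, 6, 2, 3 — all 7 distinct ✓
  L1 = 1: L2 entries (in reading order) 5, 3, 0, 1, 2, 4, 6 — all 7 distinct ✓
  L1 = 2: L2 entries (in reading order) 2, 1, 5, 4, 3, 6, 0 — all 7 distinct ✓
  L1 = 3: L2 entries (in reading order) 1, 6, 3, 0, 4, 5, 2 — all 7 distinct ✓
  L1 = 4: L2 entries (in reading order) 3, 4, 2, 6, 1, 0, 5 — all 7 distinct ✓
  L1 = 5: L2 entries (in reading order) 6, 5, 4, 2, 0, 3, 1 — all 7 distinct ✓
  L1 = 6: L2 entries (in reading order) 0, 2, 6, 3, 5, 1, 4 — all 7 distinct ✓
Every symbol of L1 meets every symbol of L2 exactly once, so all 49 pairs are distinct (49 of 49).
Conclusion: YES.

YES


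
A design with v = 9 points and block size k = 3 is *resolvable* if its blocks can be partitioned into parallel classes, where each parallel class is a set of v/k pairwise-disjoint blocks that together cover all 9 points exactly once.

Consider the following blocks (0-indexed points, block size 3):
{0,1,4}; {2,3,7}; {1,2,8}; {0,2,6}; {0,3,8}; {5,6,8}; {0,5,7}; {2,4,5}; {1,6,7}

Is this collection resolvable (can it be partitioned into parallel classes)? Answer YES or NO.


v = 9, block size k = 3, number of blocks = 9.
For resolvability, blocks must partition into parallel classes of size v/k = 3.
Total blocks must therefore be a multiple of 3: 9 = 3·3 + 0 ⇒ divisible ✓.
Consider block {1,2,8}. The only other block(s) in the collection disjoint from it are {0,5,7} — just 1 block(s). Any parallel class containing {1,2,8} would need 2 other blocks each disjoint from it, so no parallel class of size 3 can contain {1,2,8}.
Since every block must belong to some parallel class in a resolution, the collection cannot be partitioned into parallel classes.
Resolvable? NO.

NO


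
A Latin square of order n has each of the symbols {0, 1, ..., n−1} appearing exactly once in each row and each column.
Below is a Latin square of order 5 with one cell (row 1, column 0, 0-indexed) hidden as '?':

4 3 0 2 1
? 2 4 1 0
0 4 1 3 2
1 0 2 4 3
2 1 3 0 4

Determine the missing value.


Row 1 contains symbols [0, 1, 2, 4] — missing [3].
Column 0 contains symbols [0, 1, 2, 4] — missing [3].
The missing symbol must appear in both missing sets; intersection = [3].
Therefore the hidden value is 3.

Missing value = 3.


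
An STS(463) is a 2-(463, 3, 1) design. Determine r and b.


An STS(v) is a 2-(v, 3, 1) BIBD: block size k = 3, λ = 1.
Replication: r(k − 1) = λ(v − 1) ⇒ r·2 = 463 − 1 = 462 ⇒ r = 231.
Block count: bk = vr ⇒ b·3 = 463·231 = 106953 ⇒ b = 35651.

r = 231, b = 35651.


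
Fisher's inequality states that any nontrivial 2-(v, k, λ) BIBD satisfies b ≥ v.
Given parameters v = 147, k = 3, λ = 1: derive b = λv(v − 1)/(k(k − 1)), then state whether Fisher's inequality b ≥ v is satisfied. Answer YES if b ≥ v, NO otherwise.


r = λ(v − 1)/(k − 1) = 1·146/2 = 73.
b = vr/k = 147·73/3 = 3577.
Fisher's inequality: b ≥ v ⇔ 3577 ≥ 147? YES.

YES


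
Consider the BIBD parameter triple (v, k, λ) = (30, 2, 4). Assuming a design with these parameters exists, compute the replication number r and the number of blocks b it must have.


Any 2-(v, k, λ) BIBD satisfies two necessary conditions:
  (i)  Each point sits in r blocks, and counting incidences through any fixed point gives r(k − 1) = λ(v − 1), so r = λ(v − 1)/(k − 1).
  (ii) Total incidences bk = vr, so b = vr/k.
Step 1: r = λ(v − 1)/(k − 1) = 4·(30 − 1)/(2 − 1) = 4·29/1 = 116/1 = 116.
Step 2: b = vr/k = 30·116/2 = 3480/2 = 1740.
Check integrality: r = 116 ∈ Z ✓, b = 1740 ∈ Z ✓.
(These identities are necessary conditions: they determine r and b for any design with these parameters, but do not by themselves prove that one exists.)

r = 116, b = 1740.


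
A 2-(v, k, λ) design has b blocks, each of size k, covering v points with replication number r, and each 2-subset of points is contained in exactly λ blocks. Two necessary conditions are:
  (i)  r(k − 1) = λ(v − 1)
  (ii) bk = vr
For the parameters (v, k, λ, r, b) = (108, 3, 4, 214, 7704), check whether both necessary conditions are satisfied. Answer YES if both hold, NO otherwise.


Condition (i): r(k − 1) = 214·2 = 428; λ(v − 1) = 4·107 = 428. Match? YES.
Condition (ii): bk = 7704·3 = 23112; vr = 108·214 = 23112. Match? YES.
Both conditions hold? YES.

YES


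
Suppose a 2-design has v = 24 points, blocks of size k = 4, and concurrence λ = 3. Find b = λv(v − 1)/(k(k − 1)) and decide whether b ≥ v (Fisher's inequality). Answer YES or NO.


r = λ(v − 1)/(k − 1) = 3·23/3 = 23.
b = vr/k = 24·23/4 = 138.
Fisher's inequality: b ≥ v ⇔ 138 ≥ 24? YES.

YES


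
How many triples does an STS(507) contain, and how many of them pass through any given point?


An STS(v) is a 2-(v, 3, 1) BIBD: block size k = 3, λ = 1.
Replication: r(k − 1) = λ(v − 1) ⇒ r·2 = 507 − 1 = 506 ⇒ r = 253.
Block count: b = v(v − 1)/6 = 507·506/6 = 256542/6 = 42757.

r = 253, b = 42757.


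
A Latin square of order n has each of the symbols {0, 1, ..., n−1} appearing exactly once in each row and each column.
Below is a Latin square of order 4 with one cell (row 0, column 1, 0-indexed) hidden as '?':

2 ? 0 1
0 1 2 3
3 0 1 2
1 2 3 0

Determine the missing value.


Row 0 contains symbols [0, 1, 2] — missing [3].
Column 1 contains symbols [0, 1, 2] — missing [3].
The missing symbol must appear in both missing sets; intersection = [3].
Therefore the hidden value is 3.

Missing value = 3.


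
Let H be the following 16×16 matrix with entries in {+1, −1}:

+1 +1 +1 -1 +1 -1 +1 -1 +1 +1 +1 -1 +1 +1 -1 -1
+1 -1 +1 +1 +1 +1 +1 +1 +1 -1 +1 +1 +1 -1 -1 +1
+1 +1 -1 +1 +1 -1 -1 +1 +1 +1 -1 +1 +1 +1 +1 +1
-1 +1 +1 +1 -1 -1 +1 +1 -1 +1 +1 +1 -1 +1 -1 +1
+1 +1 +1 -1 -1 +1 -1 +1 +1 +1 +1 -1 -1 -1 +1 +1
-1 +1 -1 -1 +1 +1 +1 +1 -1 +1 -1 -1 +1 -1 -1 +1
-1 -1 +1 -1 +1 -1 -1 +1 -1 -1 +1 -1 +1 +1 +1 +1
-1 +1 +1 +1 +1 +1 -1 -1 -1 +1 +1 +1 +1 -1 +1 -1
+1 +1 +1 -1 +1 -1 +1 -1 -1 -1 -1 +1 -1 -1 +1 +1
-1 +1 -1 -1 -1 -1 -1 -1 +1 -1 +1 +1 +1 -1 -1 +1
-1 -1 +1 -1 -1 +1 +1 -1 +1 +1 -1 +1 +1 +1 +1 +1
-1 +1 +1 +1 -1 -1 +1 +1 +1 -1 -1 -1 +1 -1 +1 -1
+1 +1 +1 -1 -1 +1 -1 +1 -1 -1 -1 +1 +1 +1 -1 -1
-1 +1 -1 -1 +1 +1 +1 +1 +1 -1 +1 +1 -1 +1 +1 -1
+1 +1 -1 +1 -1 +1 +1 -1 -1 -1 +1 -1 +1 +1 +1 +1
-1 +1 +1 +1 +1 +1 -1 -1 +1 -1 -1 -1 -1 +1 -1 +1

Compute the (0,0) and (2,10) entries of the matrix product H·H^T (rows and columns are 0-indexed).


Row 0 of H: [1, 1, 1, -1, 1, -1, 1, -1, 1, 1, 1, -1, 1, 1, -1, -1].
Row 2 of H: [1, 1, -1, 1, 1, -1, -1, 1, 1, 1, -1, 1, 1, 1, 1, 1].
Row 10 of H: [-1, -1, 1, -1, -1, 1, 1, -1, 1, 1, -1, 1, 1, 1, 1, 1].
(H·H^T)[0][0] = Σ_j H[0][j]·H[0][j] = (1)² + (1)² + (1)² + (-1)² + (1)² + (-1)² + (1)² + (-1)² + (1)² + (1)² + (1)² + (-1)² + (1)² + (1)² + (-1)² + (-1)² = 1 + 1 + 1 + 1 + 1 + 1 + 1 + 1 + 1 + 1 + 1 + 1 + 1 + 1 + 1 + 1 = 16.
(H·H^T)[2][10] = Σ_j H[2][j]·H[10][j] = (1)·(-1) + (1)·(-1) + (-1)·(1) + (1)·(-1) + (1)·(-1) + (-1)·(1) + (-1)·(1) + (1)·(-1) + (1)·(1) + (1)·(1) + (-1)·(-1) + (1)·(1) + (1)·(1) + (1)·(1) + (1)·(1) + (1)·(1) = -1 + -1 + -1 + -1 + -1 + -1 + -1 + -1 + 1 + 1 + 1 + 1 + 1 + 1 + 1 + 1 = 0.
So rows 2 and 10 are orthogonal; the diagonal entry equals n = 16.

(0,0) entry = 16; (2,10) entry = 0.


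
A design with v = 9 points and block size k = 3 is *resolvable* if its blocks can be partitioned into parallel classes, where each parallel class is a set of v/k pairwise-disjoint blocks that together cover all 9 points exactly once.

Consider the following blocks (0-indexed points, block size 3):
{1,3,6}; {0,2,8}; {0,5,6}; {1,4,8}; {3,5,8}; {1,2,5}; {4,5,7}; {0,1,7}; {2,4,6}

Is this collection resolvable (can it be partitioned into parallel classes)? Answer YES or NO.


v = 9, block size k = 3, number of blocks = 9.
For resolvability, blocks must partition into parallel classes of size v/k = 3.
Total blocks must therefore be a multiple of 3: 9 = 3·3 + 0 ⇒ divisible ✓.
Consider block {0,5,6}. The only other block(s) in the collection disjoint from it are {1,4,8} — just 1 block(s). Any parallel class containing {0,5,6} would need 2 other blocks each disjoint from it, so no parallel class of size 3 can contain {0,5,6}.
Since every block must belong to some parallel class in a resolution, the collection cannot be partitioned into parallel classes.
Resolvable? NO.

NO


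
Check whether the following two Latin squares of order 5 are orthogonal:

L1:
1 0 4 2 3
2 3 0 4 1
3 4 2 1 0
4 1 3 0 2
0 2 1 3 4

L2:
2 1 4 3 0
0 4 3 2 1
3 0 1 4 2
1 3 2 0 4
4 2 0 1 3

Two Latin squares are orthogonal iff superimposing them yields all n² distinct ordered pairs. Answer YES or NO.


Form the n² = 25 superimposed pairs (L1[i][j], L2[i][j]), row by row (rows and columns indexed from 0):
row 0: (1,2) (0,1) (4,4) (2,3) (3,0)
row 1: (2,0) (3,4) (0,3) (4,2) (1,1)
row 2: (3,3) (4,0) (2,1) (1,4) (0,2)
row 3: (4,1) (1,3) (3,2) (0,0) (2,4)
row 4: (0,4) (2,2) (1,0) (3,1) (4,3)
Orthogonality requires all 25 pairs distinct.
Check by first coordinate: for each symbol s of L1, list the L2 entries in the n cells where L1 = s; they must all differ.
  L1 = 0: L2 entries (in reading order) 1, 3, 2, 0, 4 — all 5 distinct ✓
  L1 = 1: L2 entries (in reading order) 2, 1, 4, 3, 0 — all 5 distinct ✓
  L1 = 2: L2 entries (in reading order) 3, 0, 1, 4, 2 — all 5 distinct ✓
  L1 = 3: L2 entries (in reading order) 0, 4, 3, 2, 1 — all 5 distinct ✓
  L1 = 4: L2 entries (in reading order) 4, 2, 0, 1, 3 — all 5 distinct ✓
Every symbol of L1 meets every symbol of L2 exactly once, so all 25 pairs are distinct (25 of 25).
Conclusion: YES.

YES


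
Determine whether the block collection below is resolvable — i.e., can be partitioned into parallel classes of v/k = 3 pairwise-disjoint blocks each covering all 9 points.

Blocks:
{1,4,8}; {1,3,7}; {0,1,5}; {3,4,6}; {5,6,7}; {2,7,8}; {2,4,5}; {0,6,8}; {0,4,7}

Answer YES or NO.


v = 9, block size k = 3, number of blocks = 9.
For resolvability, blocks must partition into parallel classes of size v/k = 3.
Total blocks must therefore be a multiple of 3: 9 = 3·3 + 0 ⇒ divisible ✓.
Consider block {1,4,8}. The only other block(s) in the collection disjoint from it are {5,6,7} — just 1 block(s). Any parallel class containing {1,4,8} would need 2 other blocks each disjoint from it, so no parallel class of size 3 can contain {1,4,8}.
Since every block must belong to some parallel class in a resolution, the collection cannot be partitioned into parallel classes.
Resolvable? NO.

NO


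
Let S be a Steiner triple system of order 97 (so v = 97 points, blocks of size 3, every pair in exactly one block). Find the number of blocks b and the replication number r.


An STS(v) is a 2-(v, 3, 1) BIBD: block size k = 3, λ = 1.
Replication: r(k − 1) = λ(v − 1) ⇒ r·2 = 97 − 1 = 96 ⇒ r = 48.
Block count: b = v(v − 1)/6 = 97·96/6 = 9312/6 = 1552.

r = 48, b = 1552.


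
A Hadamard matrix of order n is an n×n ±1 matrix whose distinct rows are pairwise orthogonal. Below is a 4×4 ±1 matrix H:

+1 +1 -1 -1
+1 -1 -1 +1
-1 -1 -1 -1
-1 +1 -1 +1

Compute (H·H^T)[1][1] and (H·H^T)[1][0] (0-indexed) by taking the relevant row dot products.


Row 0 of H: [1, 1, -1, -1].
Row 1 of H: [1, -1, -1, 1].
(H·H^T)[1][1] = Σ_j H[1][j]·H[1][j] = (1)² + (-1)² + (-1)² + (1)² = 1 + 1 + 1 + 1 = 4.
(H·H^T)[1][0] = Σ_j H[1][j]·H[0][j] = (1)·(1) + (-1)·(1) + (-1)·(-1) + (1)·(-1) = 1 + -1 + 1 + -1 = 0.
So rows 1 and 0 are orthogonal; the diagonal entry equals n = 4.

(1,1) entry = 4; (1,0) entry = 0.


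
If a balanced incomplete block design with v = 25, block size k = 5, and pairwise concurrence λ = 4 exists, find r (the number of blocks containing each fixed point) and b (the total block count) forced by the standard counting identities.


Any 2-(v, k, λ) BIBD satisfies two necessary conditions:
  (i)  Each point sits in r blocks, and counting incidences through any fixed point gives r(k − 1) = λ(v − 1), so r = λ(v − 1)/(k − 1).
  (ii) Total incidences bk = vr, so b = vr/k.
Step 1: r = λ(v − 1)/(k − 1) = 4·(25 − 1)/(5 − 1) = 4·24/4 = 96/4 = 24.
Step 2: b = vr/k = 25·24/5 = 600/5 = 120.
Check integrality: r = 24 ∈ Z ✓, b = 120 ∈ Z ✓.
(These identities are necessary conditions: they determine r and b for any design with these parameters, but do not by themselves prove that one exists.)

r = 24, b = 120.


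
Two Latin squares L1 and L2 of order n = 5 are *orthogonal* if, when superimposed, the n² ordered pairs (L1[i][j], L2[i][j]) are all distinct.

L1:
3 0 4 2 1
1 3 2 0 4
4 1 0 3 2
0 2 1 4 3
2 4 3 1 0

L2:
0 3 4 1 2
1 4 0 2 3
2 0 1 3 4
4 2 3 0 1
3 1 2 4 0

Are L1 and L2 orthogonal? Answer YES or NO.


Form the n² = 25 superimposed pairs (L1[i][j], L2[i][j]), row by row (rows and columns indexed from 0):
row 0: (3,0) (0,3) (4,4) (2,1) (1,2)
row 1: (1,1) (3,4) (2,0) (0,2) (4,3)
row 2: (4,2) (1,0) (0,1) (3,3) (2,4)
row 3: (0,4) (2,2) (1,3) (4,0) (3,1)
row 4: (2,3) (4,1) (3,2) (1,4) (0,0)
Orthogonality requires all 25 pairs distinct.
Check by first coordinate: for each symbol s of L1, list the L2 entries in the n cells where L1 = s; they must all differ.
  L1 = 0: L2 entries (in reading order) 3, 2, 1, 4, 0 — all 5 distinct ✓
  L1 = 1: L2 entries (in reading order) 2, 1, 0, 3, 4 — all 5 distinct ✓
  L1 = 2: L2 entries (in reading order) 1, 0, 4, 2, 3 — all 5 distinct ✓
  L1 = 3: L2 entries (in reading order) 0, 4, 3, 1, 2 — all 5 distinct ✓
  L1 = 4: L2 entries (in reading order) 4, 3, 2, 0, 1 — all 5 distinct ✓
Every symbol of L1 meets every symbol of L2 exactly once, so all 25 pairs are distinct (25 of 25).
Conclusion: YES.

YES


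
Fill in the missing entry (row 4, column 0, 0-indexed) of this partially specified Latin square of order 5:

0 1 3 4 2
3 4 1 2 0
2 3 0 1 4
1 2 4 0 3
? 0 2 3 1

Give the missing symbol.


Row 4 contains symbols [0, 1, 2, 3] — missing [4].
Column 0 contains symbols [0, 1, 2, 3] — missing [4].
The missing symbol must appear in both missing sets; intersection = [4].
Therefore the hidden value is 4.

Missing value = 4.


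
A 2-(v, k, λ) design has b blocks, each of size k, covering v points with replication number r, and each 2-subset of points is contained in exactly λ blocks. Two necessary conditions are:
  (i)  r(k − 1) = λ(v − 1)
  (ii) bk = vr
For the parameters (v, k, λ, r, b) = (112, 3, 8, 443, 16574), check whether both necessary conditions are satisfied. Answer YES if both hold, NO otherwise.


Condition (i): r(k − 1) = 443·2 = 886; λ(v − 1) = 8·111 = 888. Match? NO.
Condition (ii): bk = 16574·3 = 49722; vr = 112·443 = 49616. Match? NO.
Both conditions hold? NO.

NO


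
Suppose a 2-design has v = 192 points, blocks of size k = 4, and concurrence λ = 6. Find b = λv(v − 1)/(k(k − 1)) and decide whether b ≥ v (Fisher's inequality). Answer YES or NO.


r = λ(v − 1)/(k − 1) = 6·191/3 = 382.
b = vr/k = 192·382/4 = 18336.
Fisher's inequality: b ≥ v ⇔ 18336 ≥ 192? YES.

YES


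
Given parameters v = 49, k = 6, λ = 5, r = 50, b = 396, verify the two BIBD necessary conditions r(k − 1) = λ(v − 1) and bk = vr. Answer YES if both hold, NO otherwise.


Condition (i): r(k − 1) = 50·5 = 250; λ(v − 1) = 5·48 = 240. Match? NO.
Condition (ii): bk = 396·6 = 2376; vr = 49·50 = 2450. Match? NO.
Both conditions hold? NO.

NO


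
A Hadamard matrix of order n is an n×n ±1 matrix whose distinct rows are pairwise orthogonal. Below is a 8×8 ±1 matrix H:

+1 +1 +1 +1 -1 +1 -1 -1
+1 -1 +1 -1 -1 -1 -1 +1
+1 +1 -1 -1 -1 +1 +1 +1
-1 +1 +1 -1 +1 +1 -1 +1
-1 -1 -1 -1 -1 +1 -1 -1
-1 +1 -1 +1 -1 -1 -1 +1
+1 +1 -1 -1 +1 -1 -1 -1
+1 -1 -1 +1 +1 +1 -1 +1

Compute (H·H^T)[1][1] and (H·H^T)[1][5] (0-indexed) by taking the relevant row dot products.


Row 1 of H: [1, -1, 1, -1, -1, -1, -1, 1].
Row 5 of H: [-1, 1, -1, 1, -1, -1, -1, 1].
(H·H^T)[1][1] = Σ_j H[1][j]·H[1][j] = (1)² + (-1)² + (1)² + (-1)² + (-1)² + (-1)² + (-1)² + (1)² = 1 + 1 + 1 + 1 + 1 + 1 + 1 + 1 = 8.
(H·H^T)[1][5] = Σ_j H[1][j]·H[5][j] = (1)·(-1) + (-1)·(1) + (1)·(-1) + (-1)·(1) + (-1)·(-1) + (-1)·(-1) + (-1)·(-1) + (1)·(1) = -1 + -1 + -1 + -1 + 1 + 1 + 1 + 1 = 0.
So rows 1 and 5 are orthogonal; the diagonal entry equals n = 8.

(1,1) entry = 8; (1,5) entry = 0.
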